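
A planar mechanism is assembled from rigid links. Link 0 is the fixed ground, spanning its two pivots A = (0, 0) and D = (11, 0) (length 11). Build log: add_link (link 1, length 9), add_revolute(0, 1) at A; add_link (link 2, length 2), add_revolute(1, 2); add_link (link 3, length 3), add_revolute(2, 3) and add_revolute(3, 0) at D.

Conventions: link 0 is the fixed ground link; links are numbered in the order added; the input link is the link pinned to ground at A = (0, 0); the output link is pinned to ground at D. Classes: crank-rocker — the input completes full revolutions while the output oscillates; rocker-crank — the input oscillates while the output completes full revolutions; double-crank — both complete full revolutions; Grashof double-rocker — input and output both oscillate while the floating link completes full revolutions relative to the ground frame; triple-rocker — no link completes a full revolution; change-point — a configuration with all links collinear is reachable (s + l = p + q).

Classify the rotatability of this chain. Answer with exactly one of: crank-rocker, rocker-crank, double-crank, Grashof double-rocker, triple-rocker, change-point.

lengths: ground=11, input=9, coupler=2, output=3
sorted: s=2 (shortest), l=11 (longest), p+q=12
s + l = 13 vs p + q = 12
s + l > p + q → non-Grashof → no link fully rotates → triple-rocker

triple-rocker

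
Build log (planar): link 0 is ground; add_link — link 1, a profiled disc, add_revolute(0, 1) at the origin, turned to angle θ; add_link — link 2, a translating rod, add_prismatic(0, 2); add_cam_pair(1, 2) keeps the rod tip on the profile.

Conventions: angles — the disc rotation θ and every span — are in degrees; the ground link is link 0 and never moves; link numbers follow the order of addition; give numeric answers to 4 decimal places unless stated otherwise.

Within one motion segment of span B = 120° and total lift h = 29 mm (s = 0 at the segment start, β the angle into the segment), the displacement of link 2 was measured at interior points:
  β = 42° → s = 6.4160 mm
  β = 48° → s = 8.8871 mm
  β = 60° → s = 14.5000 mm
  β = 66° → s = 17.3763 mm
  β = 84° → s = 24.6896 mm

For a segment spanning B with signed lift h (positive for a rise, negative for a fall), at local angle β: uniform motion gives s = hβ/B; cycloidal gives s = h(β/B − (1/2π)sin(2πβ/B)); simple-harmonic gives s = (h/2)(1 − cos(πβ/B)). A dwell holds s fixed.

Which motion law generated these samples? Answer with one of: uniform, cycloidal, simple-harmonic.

candidates at β/B = r: uniform s = h·r (linear in β); cycloidal s = h·(r − sin(2πr)/(2π)); simple-harmonic s = (h/2)(1 − cos(πr))
β=42°: printed 6.4160 | uniform 10.1500, cycloidal 6.4160, simple-harmonic 7.9171
β=48°: printed 8.8871 | uniform 11.6000, cycloidal 8.8871, simple-harmonic 10.0193
β=60°: printed 14.5000 | uniform 14.5000, cycloidal 14.5000, simple-harmonic 14.5000
β=66°: printed 17.3763 | uniform 15.9500, cycloidal 17.3763, simple-harmonic 16.7683
β=84°: printed 24.6896 | uniform 20.3000, cycloidal 24.6896, simple-harmonic 23.0229
only one law matches every sample → cycloidal

cycloidal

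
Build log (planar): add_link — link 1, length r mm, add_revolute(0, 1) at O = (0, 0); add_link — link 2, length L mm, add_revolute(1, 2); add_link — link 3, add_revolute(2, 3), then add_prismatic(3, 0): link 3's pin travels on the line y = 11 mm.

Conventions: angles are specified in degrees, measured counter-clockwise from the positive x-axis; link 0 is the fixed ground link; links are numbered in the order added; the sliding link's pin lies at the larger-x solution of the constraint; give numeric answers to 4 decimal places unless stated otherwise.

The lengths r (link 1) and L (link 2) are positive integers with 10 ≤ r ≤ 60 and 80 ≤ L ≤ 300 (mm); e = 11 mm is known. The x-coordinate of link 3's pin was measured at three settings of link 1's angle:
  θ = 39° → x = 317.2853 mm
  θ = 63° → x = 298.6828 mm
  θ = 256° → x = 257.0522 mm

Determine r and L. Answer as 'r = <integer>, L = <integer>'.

constraint per measurement: (x − r cos θ)² + (r sin θ − e)² = L²
subtracting the θ₁ and θ₂ equations cancels the r² and L² terms:
r = (x₁² − x₂²) / (2[(x₁cos θ₁ + e sin θ₁) − (x₂cos θ₂ + e sin θ₂)]) = 53.0001 → r = 53
L² = (x₁ − r cos θ₁)² + (r sin θ₁ − e)² = 76729.0131 → L = 277.0000 → L = 277
check at θ₃=256°: x = 257.0522 (printed 257.0522) ✓

r = 53, L = 277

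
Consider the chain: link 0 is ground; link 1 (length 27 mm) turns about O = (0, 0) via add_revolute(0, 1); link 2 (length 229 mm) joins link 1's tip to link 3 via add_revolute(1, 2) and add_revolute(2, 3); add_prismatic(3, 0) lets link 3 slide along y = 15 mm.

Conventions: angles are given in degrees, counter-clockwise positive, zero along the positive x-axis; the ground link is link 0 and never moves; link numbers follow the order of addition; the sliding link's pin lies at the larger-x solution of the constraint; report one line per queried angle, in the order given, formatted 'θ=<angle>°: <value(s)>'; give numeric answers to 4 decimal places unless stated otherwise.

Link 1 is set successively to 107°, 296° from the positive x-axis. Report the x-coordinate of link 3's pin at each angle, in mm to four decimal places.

geometry: r = 27 mm, L = 229 mm, e = 15 mm
θ=107°: crank pin P = (r cos θ, r sin θ) = (-7.894036, 25.820228)
θ=107°: h = r sin θ − e = 25.820228 − 15 = 10.820228
θ=107°: x = r cos θ + √(L² − h²) = -7.894036 + 228.744230 = 220.850194
θ=296°: crank pin P = (r cos θ, r sin θ) = (11.836021, -24.267439)
θ=296°: h = r sin θ − e = -24.267439 − 15 = -39.267439
θ=296°: x = r cos θ + √(L² − h²) = 11.836021 + 225.608218 = 237.444239

θ=107°: 220.8502
θ=296°: 237.4442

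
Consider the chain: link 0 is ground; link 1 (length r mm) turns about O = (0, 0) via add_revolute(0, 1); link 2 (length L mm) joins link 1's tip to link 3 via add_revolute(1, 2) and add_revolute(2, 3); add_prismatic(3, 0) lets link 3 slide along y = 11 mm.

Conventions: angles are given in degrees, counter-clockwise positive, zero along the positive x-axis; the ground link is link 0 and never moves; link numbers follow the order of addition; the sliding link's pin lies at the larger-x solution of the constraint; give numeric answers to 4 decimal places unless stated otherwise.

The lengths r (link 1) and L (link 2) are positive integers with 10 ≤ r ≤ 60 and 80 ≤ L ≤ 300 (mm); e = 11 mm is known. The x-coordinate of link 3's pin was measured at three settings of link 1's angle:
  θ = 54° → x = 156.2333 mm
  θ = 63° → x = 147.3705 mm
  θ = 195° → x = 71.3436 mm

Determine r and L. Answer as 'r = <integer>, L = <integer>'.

constraint per measurement: (x − r cos θ)² + (r sin θ − e)² = L²
subtracting the θ₁ and θ₂ equations cancels the r² and L² terms:
r = (x₁² − x₂²) / (2[(x₁cos θ₁ + e sin θ₁) − (x₂cos θ₂ + e sin θ₂)]) = 55.9997 → r = 56
L² = (x₁ − r cos θ₁)² + (r sin θ₁ − e)² = 16383.9926 → L = 128.0000 → L = 128
check at θ₃=195°: x = 71.3436 (printed 71.3436) ✓

r = 56, L = 128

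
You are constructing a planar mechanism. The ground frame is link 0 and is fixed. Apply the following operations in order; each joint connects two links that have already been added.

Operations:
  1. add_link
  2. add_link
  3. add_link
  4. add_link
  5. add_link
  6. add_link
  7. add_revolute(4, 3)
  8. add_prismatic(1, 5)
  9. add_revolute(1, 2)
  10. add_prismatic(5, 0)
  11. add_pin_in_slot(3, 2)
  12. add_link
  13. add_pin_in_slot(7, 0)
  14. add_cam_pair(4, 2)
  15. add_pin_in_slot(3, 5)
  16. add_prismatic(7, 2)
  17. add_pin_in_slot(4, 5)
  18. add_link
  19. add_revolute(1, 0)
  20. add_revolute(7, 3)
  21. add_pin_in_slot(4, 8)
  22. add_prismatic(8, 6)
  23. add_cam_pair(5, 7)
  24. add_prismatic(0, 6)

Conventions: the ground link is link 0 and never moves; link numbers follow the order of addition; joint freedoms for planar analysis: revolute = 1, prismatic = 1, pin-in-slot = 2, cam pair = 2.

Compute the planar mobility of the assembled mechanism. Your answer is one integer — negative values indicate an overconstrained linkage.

L=1 J1=0 J2=0
add link → L=2 J1=0 J2=0
add link → L=3 J1=0 J2=0
add link → L=4 J1=0 J2=0
add link → L=5 J1=0 J2=0
add link → L=6 J1=0 J2=0
add link → L=7 J1=0 J2=0
R@4,3 dof=1 J1 → L=7 J1=1 J2=0
P@1,5 dof=1 J1 → L=7 J1=2 J2=0
R@1,2 dof=1 J1 → L=7 J1=3 J2=0
P@5,0 dof=1 J1 → L=7 J1=4 J2=0
PS@3,2 dof=2 J2 → L=7 J1=4 J2=1
add link → L=8 J1=4 J2=1
PS@7,0 dof=2 J2 → L=8 J1=4 J2=2
C@4,2 dof=2 J2 → L=8 J1=4 J2=3
PS@3,5 dof=2 J2 → L=8 J1=4 J2=4
P@7,2 dof=1 J1 → L=8 J1=5 J2=4
PS@4,5 dof=2 J2 → L=8 J1=5 J2=5
add link → L=9 J1=5 J2=5
R@1,0 dof=1 J1 → L=9 J1=6 J2=5
R@7,3 dof=1 J1 → L=9 J1=7 J2=5
PS@4,8 dof=2 J2 → L=9 J1=7 J2=6
P@8,6 dof=1 J1 → L=9 J1=8 J2=6
C@5,7 dof=2 J2 → L=9 J1=8 J2=7
P@0,6 dof=1 J1 → L=9 J1=9 J2=7
M=3(L−1)−2J1−J2=3·8−2·9−7=-1

M = -1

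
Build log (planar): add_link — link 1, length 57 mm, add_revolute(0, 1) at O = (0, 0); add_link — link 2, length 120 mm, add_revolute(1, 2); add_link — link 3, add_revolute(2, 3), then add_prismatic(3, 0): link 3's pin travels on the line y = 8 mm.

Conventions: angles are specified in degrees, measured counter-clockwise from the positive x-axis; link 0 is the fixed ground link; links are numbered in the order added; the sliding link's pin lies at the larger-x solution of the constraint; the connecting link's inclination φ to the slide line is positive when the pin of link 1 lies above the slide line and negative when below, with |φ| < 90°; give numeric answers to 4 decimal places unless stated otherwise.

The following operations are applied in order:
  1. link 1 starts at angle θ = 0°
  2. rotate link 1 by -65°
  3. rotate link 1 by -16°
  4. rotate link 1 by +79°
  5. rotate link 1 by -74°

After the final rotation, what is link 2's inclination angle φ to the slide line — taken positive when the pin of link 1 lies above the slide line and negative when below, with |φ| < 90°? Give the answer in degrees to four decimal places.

geometry: r = 57 mm, L = 120 mm, e = 8 mm; θ starts at 0°
rotate link 1 by -65°: θ ← 0° -65° = -65°
rotate link 1 by -16°: θ ← -65° -16° = -81°
rotate link 1 by +79°: θ ← -81° +79° = -2°
rotate link 1 by -74°: θ ← -2° -74° = -76°
h = r sin θ − e = -55.306856 − 8 = -63.306856
sin φ = h / L = -63.306856 / 120 = -0.52755714
φ = arcsin(-0.52755714) = -31.840548°

-31.8405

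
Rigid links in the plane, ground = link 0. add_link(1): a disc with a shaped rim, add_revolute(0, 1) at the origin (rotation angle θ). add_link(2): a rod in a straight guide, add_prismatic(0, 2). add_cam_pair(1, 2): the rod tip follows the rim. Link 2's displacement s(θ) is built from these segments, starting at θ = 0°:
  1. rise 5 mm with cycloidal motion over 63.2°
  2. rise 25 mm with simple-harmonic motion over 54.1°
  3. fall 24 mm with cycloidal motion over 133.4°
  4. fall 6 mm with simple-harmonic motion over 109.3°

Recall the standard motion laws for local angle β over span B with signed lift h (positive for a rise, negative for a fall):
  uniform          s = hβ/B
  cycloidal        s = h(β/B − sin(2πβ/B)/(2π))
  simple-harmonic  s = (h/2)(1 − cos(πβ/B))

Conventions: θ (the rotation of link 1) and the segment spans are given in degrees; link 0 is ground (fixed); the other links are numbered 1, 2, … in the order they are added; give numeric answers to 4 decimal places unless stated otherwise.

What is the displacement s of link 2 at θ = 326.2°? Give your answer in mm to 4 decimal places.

segment 1 (0° to 63.2°, cycloidal, h = 5) is passed completely: s = 0.0000 + (5) = 5.0000
segment 2 (63.2° to 117.3°, simple-harmonic, h = 25) is passed completely: s = 5.0000 + (25) = 30.0000
segment 3 (117.3° to 250.7°, cycloidal, h = -24) is passed completely: s = 30.0000 + (-24) = 6.0000
θ = 326.2° falls in segment 4 (250.7° to 360°, simple-harmonic, h = -6): β = 326.2 − 250.7 = 75.5°, B = 109.3°; Δs = -6/2·(1 − cos(π·0.6908)) = -4.6922; s = 6.0000 − 4.6922 = 1.3078

1.3078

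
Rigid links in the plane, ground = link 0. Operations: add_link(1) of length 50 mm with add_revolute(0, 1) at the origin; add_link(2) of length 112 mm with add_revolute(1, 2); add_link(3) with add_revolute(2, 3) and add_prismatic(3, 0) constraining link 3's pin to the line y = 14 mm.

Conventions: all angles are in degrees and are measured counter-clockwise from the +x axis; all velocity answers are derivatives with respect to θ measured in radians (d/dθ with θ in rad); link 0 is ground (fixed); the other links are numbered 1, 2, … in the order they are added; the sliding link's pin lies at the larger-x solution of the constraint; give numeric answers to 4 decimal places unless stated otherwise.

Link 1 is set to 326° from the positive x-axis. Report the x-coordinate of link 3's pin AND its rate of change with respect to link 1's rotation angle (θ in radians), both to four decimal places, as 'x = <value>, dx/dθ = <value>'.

geometry: r = 50 mm, L = 112 mm, e = 14 mm
crank pin P = (r cos θ, r sin θ) = (41.451879, -27.959645)
h = r sin θ − e = -27.959645 − 14 = -41.959645
x = r cos θ + √(L² − h²) = 41.451879 + 103.843094 = 145.294973
dx/dθ = −r sin θ − h·r cos θ/√(L² − h²) (θ in radians; h = -41.959645) = 44.709012

x = 145.2950, dx/dθ = 44.7090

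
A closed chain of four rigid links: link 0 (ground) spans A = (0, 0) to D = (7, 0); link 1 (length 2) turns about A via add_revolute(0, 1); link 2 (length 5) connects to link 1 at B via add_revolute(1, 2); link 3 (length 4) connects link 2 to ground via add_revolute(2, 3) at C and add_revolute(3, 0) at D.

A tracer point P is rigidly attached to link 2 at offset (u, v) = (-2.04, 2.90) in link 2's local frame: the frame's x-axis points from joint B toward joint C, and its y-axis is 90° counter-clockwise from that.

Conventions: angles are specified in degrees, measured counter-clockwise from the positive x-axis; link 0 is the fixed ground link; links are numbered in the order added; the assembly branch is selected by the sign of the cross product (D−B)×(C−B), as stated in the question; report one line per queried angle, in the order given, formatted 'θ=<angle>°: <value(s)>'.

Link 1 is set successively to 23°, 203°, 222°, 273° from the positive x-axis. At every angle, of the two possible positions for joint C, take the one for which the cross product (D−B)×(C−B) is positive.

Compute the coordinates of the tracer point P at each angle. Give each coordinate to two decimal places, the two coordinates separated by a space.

A=(0,0), D=(7.00,0)
θ=23°: B = A + 2.00·(cos23°, sin23°) = (1.8410, 0.7815)
θ=23°: |BD| = 5.2178
θ=23°: circle(B,5.00) ∩ circle(D,4.00): a=3.4713, h=3.5986
θ=23°:   candidates: C₊=(5.8122,3.8196) cross=18.777; C₋=(4.7343,-3.2964) cross=-18.777
θ=23°:   branch + wants cross > 0 → take C=(5.8122,3.8196) (cross=18.777)
θ=23°: ex = (C−B)/|BC| = (0.7942,0.6076); ey = (-0.6076,0.7942)
θ=23°: P = B + -2.04·ex + 2.90·ey = (-1.5413,1.8452)
θ=203°: B = A + 2.00·(cos203°, sin203°) = (-1.8410, -0.7815)
θ=203°: |BD| = 8.8755
θ=203°: circle(B,5.00) ∩ circle(D,4.00): a=4.9448, h=0.7412
θ=203°:   candidates: C₊=(3.0193,0.3922) cross=6.579; C₋=(3.1498,-1.0844) cross=-6.579
θ=203°:   branch + wants cross > 0 → take C=(3.0193,0.3922) (cross=6.579)
θ=203°: ex = (C−B)/|BC| = (0.9721,0.2347); ey = (-0.2347,0.9721)
θ=203°: P = B + -2.04·ex + 2.90·ey = (-4.5048,1.5586)
θ=222°: B = A + 2.00·(cos222°, sin222°) = (-1.4863, -1.3383)
θ=222°: |BD| = 8.5912
θ=222°: circle(B,5.00) ∩ circle(D,4.00): a=4.8194, h=1.3318
θ=222°:   candidates: C₊=(3.0668,0.7280) cross=11.441; C₋=(3.4817,-1.9031) cross=-11.441
θ=222°:   branch + wants cross > 0 → take C=(3.0668,0.7280) (cross=11.441)
θ=222°: ex = (C−B)/|BC| = (0.9106,0.4132); ey = (-0.4132,0.9106)
θ=222°: P = B + -2.04·ex + 2.90·ey = (-4.5424,0.4595)
θ=273°: B = A + 2.00·(cos273°, sin273°) = (0.1047, -1.9973)
θ=273°: |BD| = 7.1788
θ=273°: circle(B,5.00) ∩ circle(D,4.00): a=4.2162, h=2.6876
θ=273°:   candidates: C₊=(3.4067,1.7573) cross=19.294; C₋=(4.9022,-3.4058) cross=-19.294
θ=273°:   branch + wants cross > 0 → take C=(3.4067,1.7573) (cross=19.294)
θ=273°: ex = (C−B)/|BC| = (0.6604,0.7509); ey = (-0.7509,0.6604)
θ=273°: P = B + -2.04·ex + 2.90·ey = (-3.4202,-1.6140)

θ=23°: -1.54 1.85
θ=203°: -4.50 1.56
θ=222°: -4.54 0.46
θ=273°: -3.42 -1.61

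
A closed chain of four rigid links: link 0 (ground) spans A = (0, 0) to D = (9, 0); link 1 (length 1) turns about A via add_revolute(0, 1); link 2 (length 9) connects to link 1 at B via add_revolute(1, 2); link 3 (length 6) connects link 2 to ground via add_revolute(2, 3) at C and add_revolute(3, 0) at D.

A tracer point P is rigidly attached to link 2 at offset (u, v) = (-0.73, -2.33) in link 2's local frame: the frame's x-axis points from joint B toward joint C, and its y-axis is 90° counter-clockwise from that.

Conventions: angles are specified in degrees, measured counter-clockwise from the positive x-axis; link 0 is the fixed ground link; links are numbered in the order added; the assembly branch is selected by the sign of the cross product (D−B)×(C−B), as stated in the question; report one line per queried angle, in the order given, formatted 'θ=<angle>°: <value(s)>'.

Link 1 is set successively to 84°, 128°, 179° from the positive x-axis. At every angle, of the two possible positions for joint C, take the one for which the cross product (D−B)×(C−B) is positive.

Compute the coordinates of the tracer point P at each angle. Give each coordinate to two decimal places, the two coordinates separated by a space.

A=(0,0), D=(9.00,0)
θ=84°: B = A + 1.00·(cos84°, sin84°) = (0.1045, 0.9945)
θ=84°: |BD| = 8.9509
θ=84°: circle(B,9.00) ∩ circle(D,6.00): a=6.9892, h=5.6702
θ=84°:   candidates: C₊=(7.6804,5.8531) cross=50.754; C₋=(6.4204,-5.4172) cross=-50.754
θ=84°:   branch + wants cross > 0 → take C=(7.6804,5.8531) (cross=50.754)
θ=84°: ex = (C−B)/|BC| = (0.8418,0.5398); ey = (-0.5398,0.8418)
θ=84°: P = B + -0.73·ex + -2.33·ey = (0.7479,-1.3609)
θ=128°: B = A + 1.00·(cos128°, sin128°) = (-0.6157, 0.7880)
θ=128°: |BD| = 9.6479
θ=128°: circle(B,9.00) ∩ circle(D,6.00): a=7.1561, h=5.4581
θ=128°:   candidates: C₊=(6.9623,5.6434) cross=52.659; C₋=(6.0707,-5.2363) cross=-52.659
θ=128°:   branch + wants cross > 0 → take C=(6.9623,5.6434) (cross=52.659)
θ=128°: ex = (C−B)/|BC| = (0.8420,0.5395); ey = (-0.5395,0.8420)
θ=128°: P = B + -0.73·ex + -2.33·ey = (0.0267,-1.5677)
θ=179°: B = A + 1.00·(cos179°, sin179°) = (-0.9998, 0.0175)
θ=179°: |BD| = 9.9999
θ=179°: circle(B,9.00) ∩ circle(D,6.00): a=7.2500, h=5.3327
θ=179°:   candidates: C₊=(6.2594,5.3375) cross=53.327; C₋=(6.2408,-5.3279) cross=-53.327
θ=179°:   branch + wants cross > 0 → take C=(6.2594,5.3375) (cross=53.327)
θ=179°: ex = (C−B)/|BC| = (0.8066,0.5911); ey = (-0.5911,0.8066)
θ=179°: P = B + -0.73·ex + -2.33·ey = (-0.2113,-2.2934)

θ=84°: 0.75 -1.36
θ=128°: 0.03 -1.57
θ=179°: -0.21 -2.29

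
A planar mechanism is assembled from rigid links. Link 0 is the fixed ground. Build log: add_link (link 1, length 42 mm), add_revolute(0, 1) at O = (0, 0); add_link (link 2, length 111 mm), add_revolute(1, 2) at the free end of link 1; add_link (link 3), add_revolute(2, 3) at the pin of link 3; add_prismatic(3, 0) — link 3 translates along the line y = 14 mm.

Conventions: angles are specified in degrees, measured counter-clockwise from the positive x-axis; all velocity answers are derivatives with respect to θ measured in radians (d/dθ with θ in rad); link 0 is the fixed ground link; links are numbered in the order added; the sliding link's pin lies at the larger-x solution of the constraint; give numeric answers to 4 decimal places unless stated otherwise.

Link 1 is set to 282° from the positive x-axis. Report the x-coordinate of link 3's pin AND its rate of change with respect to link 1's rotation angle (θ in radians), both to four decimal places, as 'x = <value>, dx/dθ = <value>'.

geometry: r = 42 mm, L = 111 mm, e = 14 mm
crank pin P = (r cos θ, r sin θ) = (8.732291, -41.082199)
h = r sin θ − e = -41.082199 − 14 = -55.082199
x = r cos θ + √(L² − h²) = 8.732291 + 96.368830 = 105.101121
dx/dθ = −r sin θ − h·r cos θ/√(L² − h²) (θ in radians; h = -55.082199) = 46.073375

x = 105.1011, dx/dθ = 46.0734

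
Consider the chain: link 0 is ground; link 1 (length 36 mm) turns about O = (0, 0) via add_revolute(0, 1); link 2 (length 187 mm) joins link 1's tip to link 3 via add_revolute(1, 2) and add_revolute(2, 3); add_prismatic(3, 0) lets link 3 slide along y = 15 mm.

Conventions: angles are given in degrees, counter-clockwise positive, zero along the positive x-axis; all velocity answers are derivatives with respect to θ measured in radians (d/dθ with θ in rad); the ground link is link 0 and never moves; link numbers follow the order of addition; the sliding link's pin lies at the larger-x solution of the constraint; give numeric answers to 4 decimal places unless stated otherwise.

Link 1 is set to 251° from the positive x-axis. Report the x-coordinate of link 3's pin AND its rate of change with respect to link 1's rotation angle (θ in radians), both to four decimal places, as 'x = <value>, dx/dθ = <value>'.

geometry: r = 36 mm, L = 187 mm, e = 15 mm
crank pin P = (r cos θ, r sin θ) = (-11.720454, -34.038669)
h = r sin θ − e = -34.038669 − 15 = -49.038669
x = r cos θ + √(L² − h²) = -11.720454 + 180.455560 = 168.735106
dx/dθ = −r sin θ − h·r cos θ/√(L² − h²) (θ in radians; h = -49.038669) = 30.853644

x = 168.7351, dx/dθ = 30.8536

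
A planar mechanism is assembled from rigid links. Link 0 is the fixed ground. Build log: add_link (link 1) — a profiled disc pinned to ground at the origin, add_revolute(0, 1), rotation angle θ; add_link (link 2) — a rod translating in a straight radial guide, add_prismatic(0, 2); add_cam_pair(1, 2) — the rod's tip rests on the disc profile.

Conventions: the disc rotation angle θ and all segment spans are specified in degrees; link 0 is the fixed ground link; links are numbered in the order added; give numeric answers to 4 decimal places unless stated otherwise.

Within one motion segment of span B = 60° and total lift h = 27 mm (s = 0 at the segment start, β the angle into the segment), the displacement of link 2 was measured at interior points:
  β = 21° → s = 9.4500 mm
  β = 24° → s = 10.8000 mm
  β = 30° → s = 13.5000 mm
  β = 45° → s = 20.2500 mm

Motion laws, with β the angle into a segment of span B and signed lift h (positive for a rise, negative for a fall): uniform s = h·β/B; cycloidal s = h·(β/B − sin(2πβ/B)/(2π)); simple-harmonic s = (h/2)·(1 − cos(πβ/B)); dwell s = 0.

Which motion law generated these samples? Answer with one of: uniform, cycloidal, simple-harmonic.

candidates at β/B = r: uniform s = h·r (linear in β); cycloidal s = h·(r − sin(2πr)/(2π)); simple-harmonic s = (h/2)(1 − cos(πr))
β=21°: printed 9.4500 | uniform 9.4500, cycloidal 5.9735, simple-harmonic 7.3711
β=24°: printed 10.8000 | uniform 10.8000, cycloidal 8.2742, simple-harmonic 9.3283
β=30°: printed 13.5000 | uniform 13.5000, cycloidal 13.5000, simple-harmonic 13.5000
β=45°: printed 20.2500 | uniform 20.2500, cycloidal 24.5472, simple-harmonic 23.0459
only one law matches every sample → uniform

uniform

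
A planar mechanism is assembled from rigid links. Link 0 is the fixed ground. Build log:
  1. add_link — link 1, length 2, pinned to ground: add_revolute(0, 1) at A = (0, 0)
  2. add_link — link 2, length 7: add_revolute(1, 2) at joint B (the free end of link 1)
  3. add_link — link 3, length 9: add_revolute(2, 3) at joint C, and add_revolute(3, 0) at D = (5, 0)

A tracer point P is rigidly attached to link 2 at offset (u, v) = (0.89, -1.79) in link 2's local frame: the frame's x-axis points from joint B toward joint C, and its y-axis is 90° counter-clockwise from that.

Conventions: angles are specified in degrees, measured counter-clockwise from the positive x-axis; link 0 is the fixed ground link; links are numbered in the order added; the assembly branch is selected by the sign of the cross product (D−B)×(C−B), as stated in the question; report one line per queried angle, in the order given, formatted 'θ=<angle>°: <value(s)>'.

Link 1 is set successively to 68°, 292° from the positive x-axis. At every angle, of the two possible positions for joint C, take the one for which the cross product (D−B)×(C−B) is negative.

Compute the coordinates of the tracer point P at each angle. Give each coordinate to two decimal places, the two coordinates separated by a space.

A=(0,0), D=(5.00,0)
θ=68°: B = A + 2.00·(cos68°, sin68°) = (0.7492, 1.8544)
θ=68°: |BD| = 4.6377
θ=68°: circle(B,7.00) ∩ circle(D,9.00): a=-1.1312, h=6.9080
θ=68°:   candidates: C₊=(2.4746,8.6384) cross=32.037; C₋=(-3.0498,-4.0251) cross=-32.037
θ=68°:   branch - wants cross < 0 → take C=(-3.0498,-4.0251) (cross=-32.037)
θ=68°: ex = (C−B)/|BC| = (-0.5427,-0.8399); ey = (0.8399,-0.5427)
θ=68°: P = B + 0.89·ex + -1.79·ey = (-1.2373,2.0783)
θ=292°: B = A + 2.00·(cos292°, sin292°) = (0.7492, -1.8544)
θ=292°: |BD| = 4.6377
θ=292°: circle(B,7.00) ∩ circle(D,9.00): a=-1.1312, h=6.9080
θ=292°:   candidates: C₊=(-3.0498,4.0251) cross=32.037; C₋=(2.4746,-8.6384) cross=-32.037
θ=292°:   branch - wants cross < 0 → take C=(2.4746,-8.6384) (cross=-32.037)
θ=292°: ex = (C−B)/|BC| = (0.2465,-0.9691); ey = (0.9691,0.2465)
θ=292°: P = B + 0.89·ex + -1.79·ey = (-0.7662,-3.1581)

θ=68°: -1.24 2.08
θ=292°: -0.77 -3.16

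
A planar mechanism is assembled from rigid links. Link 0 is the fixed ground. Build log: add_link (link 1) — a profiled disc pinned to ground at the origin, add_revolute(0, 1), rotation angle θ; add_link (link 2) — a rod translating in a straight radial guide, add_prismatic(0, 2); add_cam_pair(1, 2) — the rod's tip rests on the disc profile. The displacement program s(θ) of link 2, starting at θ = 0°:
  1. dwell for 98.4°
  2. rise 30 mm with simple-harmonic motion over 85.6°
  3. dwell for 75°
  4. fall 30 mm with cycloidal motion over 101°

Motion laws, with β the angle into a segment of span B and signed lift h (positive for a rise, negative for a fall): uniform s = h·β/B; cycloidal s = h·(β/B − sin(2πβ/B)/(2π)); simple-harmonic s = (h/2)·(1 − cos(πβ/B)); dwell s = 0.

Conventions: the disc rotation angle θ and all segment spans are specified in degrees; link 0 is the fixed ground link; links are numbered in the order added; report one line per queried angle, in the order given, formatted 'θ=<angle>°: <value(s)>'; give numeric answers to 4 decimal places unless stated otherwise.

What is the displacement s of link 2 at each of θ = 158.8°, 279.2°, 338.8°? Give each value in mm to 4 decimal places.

seg 1 [0°–98.4°] dwell: s stays 0.0000
seg 2 [98.4°–184°] simple-harmonic, h=30: θ=158.8° here. β=60.4, B=85.6. 30/2·(1 − cos(π·0.7056)) = 24.0292 → s = 24.0292
seg 2 [98.4°–184°] simple-harmonic, h=30: full span → s += 30 → s = 30.0000
seg 3 [184°–259°] dwell: s stays 30.0000
seg 4 [259°–360°] cycloidal, h=-30: θ=279.2° here. β=20.2, B=101. -30·(0.2000 − sin(2π·0.2000)/(2π)) = -1.4590 → s = 28.5410
seg 4 [259°–360°] cycloidal, h=-30: θ=338.8° here. β=79.8, B=101. -30·(0.7901 − sin(2π·0.7901)/(2π)) = -28.3269 → s = 1.6731

θ=158.8°: 24.0292
θ=279.2°: 28.5410
θ=338.8°: 1.6731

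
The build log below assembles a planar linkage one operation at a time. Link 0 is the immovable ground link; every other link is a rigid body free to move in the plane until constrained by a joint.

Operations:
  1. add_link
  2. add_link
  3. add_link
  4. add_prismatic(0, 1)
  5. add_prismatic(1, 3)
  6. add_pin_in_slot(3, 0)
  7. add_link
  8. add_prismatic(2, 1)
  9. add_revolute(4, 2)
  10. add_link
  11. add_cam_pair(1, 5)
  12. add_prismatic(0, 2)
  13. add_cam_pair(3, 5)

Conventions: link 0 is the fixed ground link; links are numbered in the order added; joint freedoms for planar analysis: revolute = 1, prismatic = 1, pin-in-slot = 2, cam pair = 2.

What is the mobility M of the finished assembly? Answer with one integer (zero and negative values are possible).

L=1 J1=0 J2=0
add link → L=2 J1=0 J2=0
add link → L=3 J1=0 J2=0
add link → L=4 J1=0 J2=0
P@0,1 dof=1 J1 → L=4 J1=1 J2=0
P@1,3 dof=1 J1 → L=4 J1=2 J2=0
PS@3,0 dof=2 J2 → L=4 J1=2 J2=1
add link → L=5 J1=2 J2=1
P@2,1 dof=1 J1 → L=5 J1=3 J2=1
R@4,2 dof=1 J1 → L=5 J1=4 J2=1
add link → L=6 J1=4 J2=1
C@1,5 dof=2 J2 → L=6 J1=4 J2=2
P@0,2 dof=1 J1 → L=6 J1=5 J2=2
C@3,5 dof=2 J2 → L=6 J1=5 J2=3
M=3(L−1)−2J1−J2=3·5−2·5−3=2

M = 2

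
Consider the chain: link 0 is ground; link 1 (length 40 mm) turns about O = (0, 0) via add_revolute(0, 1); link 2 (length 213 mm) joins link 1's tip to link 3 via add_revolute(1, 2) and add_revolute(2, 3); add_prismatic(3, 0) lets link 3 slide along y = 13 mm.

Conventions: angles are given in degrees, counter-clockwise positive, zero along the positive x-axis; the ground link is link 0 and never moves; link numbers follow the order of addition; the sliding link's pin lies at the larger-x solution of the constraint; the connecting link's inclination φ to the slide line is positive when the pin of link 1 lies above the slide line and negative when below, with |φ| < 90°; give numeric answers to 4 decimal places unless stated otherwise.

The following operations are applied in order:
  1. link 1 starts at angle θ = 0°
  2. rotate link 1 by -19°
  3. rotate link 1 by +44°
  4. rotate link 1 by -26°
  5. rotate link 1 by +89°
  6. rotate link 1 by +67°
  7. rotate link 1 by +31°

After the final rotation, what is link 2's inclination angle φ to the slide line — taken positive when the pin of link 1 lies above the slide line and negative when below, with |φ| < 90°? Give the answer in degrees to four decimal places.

geometry: r = 40 mm, L = 213 mm, e = 13 mm; θ starts at 0°
rotate link 1 by -19°: θ ← 0° -19° = -19°
rotate link 1 by +44°: θ ← -19° +44° = 25°
rotate link 1 by -26°: θ ← 25° -26° = -1°
rotate link 1 by +89°: θ ← -1° +89° = 88°
rotate link 1 by +67°: θ ← 88° +67° = 155°
rotate link 1 by +31°: θ ← 155° +31° = 186°
h = r sin θ − e = -4.181139 − 13 = -17.181139
sin φ = h / L = -17.181139 / 213 = -0.08066262
φ = arcsin(-0.08066262) = -4.626654°

-4.6267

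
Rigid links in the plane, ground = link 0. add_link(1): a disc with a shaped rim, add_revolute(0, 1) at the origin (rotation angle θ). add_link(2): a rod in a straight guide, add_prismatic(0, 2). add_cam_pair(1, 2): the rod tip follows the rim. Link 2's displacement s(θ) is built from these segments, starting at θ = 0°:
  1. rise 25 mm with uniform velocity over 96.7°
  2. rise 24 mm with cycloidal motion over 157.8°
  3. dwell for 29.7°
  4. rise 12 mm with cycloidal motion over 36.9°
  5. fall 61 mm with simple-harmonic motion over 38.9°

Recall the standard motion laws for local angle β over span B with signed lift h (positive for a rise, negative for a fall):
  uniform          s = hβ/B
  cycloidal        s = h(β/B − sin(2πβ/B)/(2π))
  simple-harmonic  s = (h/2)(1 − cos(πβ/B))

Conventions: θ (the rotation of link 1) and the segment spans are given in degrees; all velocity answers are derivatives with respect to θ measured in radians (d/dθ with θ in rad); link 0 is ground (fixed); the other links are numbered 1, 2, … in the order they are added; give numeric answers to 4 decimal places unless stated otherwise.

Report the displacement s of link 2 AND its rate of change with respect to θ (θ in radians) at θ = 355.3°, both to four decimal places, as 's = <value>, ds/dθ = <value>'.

segment 1 (0° to 96.7°, uniform, h = 25) is passed completely: s = 0.0000 + (25) = 25.0000
segment 2 (96.7° to 254.5°, cycloidal, h = 24) is passed completely: s = 25.0000 + (24) = 49.0000
segment 3 (254.5° to 284.2°, dwell): s unchanged at 49.0000
segment 4 (284.2° to 321.1°, cycloidal, h = 12) is passed completely: s = 49.0000 + (12) = 61.0000
θ = 355.3° falls in segment 5 (321.1° to 360°, simple-harmonic, h = -61): β = 355.3 − 321.1 = 34.2°, B = 38.9°; Δs = -61/2·(1 − cos(π·0.8792)) = -58.8291; s = 61.0000 − 58.8291 = 2.1709
velocity in seg [321.1°–360°] (simple-harmonic), θ in radians: β = 34.2° = 0.5969 rad, B = 38.9° = 0.6789 rad; ds/dθ = (πh/(2B)) sin(πβ/B) = (π·(-61)/(2·0.6789)) sin(π·0.8792) = -52.292770 mm/rad

s = 2.1709, ds/dθ = -52.2928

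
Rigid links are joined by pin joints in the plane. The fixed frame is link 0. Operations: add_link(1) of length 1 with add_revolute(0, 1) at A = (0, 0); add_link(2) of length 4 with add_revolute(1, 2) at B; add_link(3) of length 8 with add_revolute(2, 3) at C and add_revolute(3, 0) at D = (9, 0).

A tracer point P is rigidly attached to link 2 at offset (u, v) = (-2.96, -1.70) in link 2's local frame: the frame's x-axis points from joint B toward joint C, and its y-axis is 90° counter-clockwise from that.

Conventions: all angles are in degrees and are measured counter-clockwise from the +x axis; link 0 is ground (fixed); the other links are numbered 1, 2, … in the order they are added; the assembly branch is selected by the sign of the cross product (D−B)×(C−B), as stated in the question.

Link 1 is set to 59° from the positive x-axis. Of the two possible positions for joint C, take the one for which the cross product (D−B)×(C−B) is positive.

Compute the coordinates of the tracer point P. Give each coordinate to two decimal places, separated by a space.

A=(0,0), D=(9.00,0)
B = A + 1.00·(cos59°, sin59°) = (0.5150, 0.8572)
|BD| = 8.5281
circle(B,4.00) ∩ circle(D,8.00): a=1.4499, h=3.7280
  candidates: C₊=(2.3323,4.4206) cross=31.793; C₋=(1.5829,-2.9977) cross=-31.793
  branch + wants cross > 0 → take C=(2.3323,4.4206) (cross=31.793)
ex = (C−B)/|BC| = (0.4543,0.8908); ey = (-0.8908,0.4543)
P = B + -2.96·ex + -1.70·ey = (0.6847,-2.5521)

0.68 -2.55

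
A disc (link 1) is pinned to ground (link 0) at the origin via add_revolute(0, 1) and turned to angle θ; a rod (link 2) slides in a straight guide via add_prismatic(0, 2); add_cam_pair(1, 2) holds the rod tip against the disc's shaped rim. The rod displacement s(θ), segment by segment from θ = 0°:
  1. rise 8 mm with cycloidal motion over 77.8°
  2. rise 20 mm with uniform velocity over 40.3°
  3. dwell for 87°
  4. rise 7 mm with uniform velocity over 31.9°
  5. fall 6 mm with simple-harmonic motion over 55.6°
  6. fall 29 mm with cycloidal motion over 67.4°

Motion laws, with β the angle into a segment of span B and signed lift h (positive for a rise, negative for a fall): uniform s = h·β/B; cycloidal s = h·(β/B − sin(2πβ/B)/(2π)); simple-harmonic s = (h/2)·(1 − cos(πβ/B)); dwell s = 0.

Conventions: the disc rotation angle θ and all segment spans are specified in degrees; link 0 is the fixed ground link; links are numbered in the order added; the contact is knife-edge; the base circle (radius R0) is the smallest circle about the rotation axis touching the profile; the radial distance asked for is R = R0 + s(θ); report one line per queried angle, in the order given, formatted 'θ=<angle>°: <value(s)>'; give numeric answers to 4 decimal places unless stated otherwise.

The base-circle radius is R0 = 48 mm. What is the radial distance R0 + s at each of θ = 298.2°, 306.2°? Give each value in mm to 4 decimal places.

segment 1 (0° to 77.8°, cycloidal, h = 8) is passed completely: s = 0.0000 + (8) = 8.0000
segment 2 (77.8° to 118.1°, uniform, h = 20) is passed completely: s = 8.0000 + (20) = 28.0000
segment 3 (118.1° to 205.1°, dwell): s unchanged at 28.0000
segment 4 (205.1° to 237°, uniform, h = 7) is passed completely: s = 28.0000 + (7) = 35.0000
segment 5 (237° to 292.6°, simple-harmonic, h = -6) is passed completely: s = 35.0000 + (-6) = 29.0000
θ = 298.2° falls in segment 6 (292.6° to 360°, cycloidal, h = -29): β = 298.2 − 292.6 = 5.6°, B = 67.4°; Δs = -29·(0.0831 − sin(2π·0.0831)/(2π)) = -0.1080; s = 29.0000 − 0.1080 = 28.8920
θ = 306.2° falls in segment 6 (292.6° to 360°, cycloidal, h = -29): β = 306.2 − 292.6 = 13.6°, B = 67.4°; Δs = -29·(0.2018 − sin(2π·0.2018)/(2π)) = -1.4464; s = 29.0000 − 1.4464 = 27.5536
θ=298.2°: R = R0 + s = 48 + 28.8920 = 76.8920
θ=306.2°: R = R0 + s = 48 + 27.5536 = 75.5536

θ=298.2°: 76.8920
θ=306.2°: 75.5536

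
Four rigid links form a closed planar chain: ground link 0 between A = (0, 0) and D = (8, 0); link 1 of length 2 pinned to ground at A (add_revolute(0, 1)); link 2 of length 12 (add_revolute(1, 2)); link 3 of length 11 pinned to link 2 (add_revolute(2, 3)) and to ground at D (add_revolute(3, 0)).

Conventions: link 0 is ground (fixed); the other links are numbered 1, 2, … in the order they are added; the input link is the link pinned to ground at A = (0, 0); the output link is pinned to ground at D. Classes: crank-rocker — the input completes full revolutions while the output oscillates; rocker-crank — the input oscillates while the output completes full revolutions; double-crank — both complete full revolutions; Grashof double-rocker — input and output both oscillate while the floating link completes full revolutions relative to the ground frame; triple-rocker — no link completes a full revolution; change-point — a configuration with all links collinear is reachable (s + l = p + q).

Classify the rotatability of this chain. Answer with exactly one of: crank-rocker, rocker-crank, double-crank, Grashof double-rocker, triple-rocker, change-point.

lengths: ground=8, input=2, coupler=12, output=11
sorted: s=2 (shortest), l=12 (longest), p+q=19
s + l = 14 vs p + q = 19
s + l < p + q (Grashof) with shortest = input link → crank-rocker

crank-rocker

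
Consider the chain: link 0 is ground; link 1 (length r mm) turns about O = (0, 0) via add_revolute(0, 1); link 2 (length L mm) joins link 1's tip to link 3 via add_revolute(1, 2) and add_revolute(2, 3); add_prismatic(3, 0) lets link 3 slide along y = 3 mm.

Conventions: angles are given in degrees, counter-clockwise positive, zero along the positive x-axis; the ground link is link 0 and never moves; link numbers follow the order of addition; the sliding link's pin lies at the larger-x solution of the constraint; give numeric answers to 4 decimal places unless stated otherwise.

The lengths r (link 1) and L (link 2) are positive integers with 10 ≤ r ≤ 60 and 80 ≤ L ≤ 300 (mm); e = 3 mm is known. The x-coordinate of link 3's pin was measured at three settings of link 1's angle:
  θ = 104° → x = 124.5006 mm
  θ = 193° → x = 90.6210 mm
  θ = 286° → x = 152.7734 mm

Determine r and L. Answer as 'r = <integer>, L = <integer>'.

constraint per measurement: (x − r cos θ)² + (r sin θ − e)² = L²
subtracting the θ₁ and θ₂ equations cancels the r² and L² terms:
r = (x₁² − x₂²) / (2[(x₁cos θ₁ + e sin θ₁) − (x₂cos θ₂ + e sin θ₂)]) = 59.0000 → r = 59
L² = (x₁ − r cos θ₁)² + (r sin θ₁ − e)² = 22201.0064 → L = 149.0000 → L = 149
check at θ₃=286°: x = 152.7734 (printed 152.7734) ✓

r = 59, L = 149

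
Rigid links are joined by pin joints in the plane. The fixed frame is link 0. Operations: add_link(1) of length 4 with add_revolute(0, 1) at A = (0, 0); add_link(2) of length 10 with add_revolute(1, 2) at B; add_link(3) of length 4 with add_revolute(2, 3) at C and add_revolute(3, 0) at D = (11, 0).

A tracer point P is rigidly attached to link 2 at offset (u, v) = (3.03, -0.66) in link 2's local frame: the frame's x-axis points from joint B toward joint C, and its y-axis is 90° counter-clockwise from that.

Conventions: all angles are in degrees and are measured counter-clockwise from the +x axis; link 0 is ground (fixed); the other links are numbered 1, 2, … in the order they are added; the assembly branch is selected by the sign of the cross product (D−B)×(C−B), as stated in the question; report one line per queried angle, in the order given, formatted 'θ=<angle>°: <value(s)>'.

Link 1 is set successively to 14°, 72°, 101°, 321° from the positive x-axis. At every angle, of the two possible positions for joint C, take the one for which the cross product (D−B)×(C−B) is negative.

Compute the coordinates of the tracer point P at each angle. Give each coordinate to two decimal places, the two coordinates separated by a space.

A=(0,0), D=(11.00,0)
θ=14°: B = A + 4.00·(cos14°, sin14°) = (3.8812, 0.9677)
θ=14°: |BD| = 7.1843
θ=14°: circle(B,10.00) ∩ circle(D,4.00): a=9.4382, h=3.3045
θ=14°:   candidates: C₊=(13.6785,2.9708) cross=23.740; C₋=(12.7883,-3.5780) cross=-23.740
θ=14°:   branch - wants cross < 0 → take C=(12.7883,-3.5780) (cross=-23.740)
θ=14°: ex = (C−B)/|BC| = (0.8907,-0.4546); ey = (0.4546,0.8907)
θ=14°: P = B + 3.03·ex + -0.66·ey = (6.2800,-0.9975)
θ=72°: B = A + 4.00·(cos72°, sin72°) = (1.2361, 3.8042)
θ=72°: |BD| = 10.4789
θ=72°: circle(B,10.00) ∩ circle(D,4.00): a=9.2475, h=3.8058
θ=72°:   candidates: C₊=(11.2343,3.9931) cross=39.880; C₋=(8.4710,-3.0991) cross=-39.880
θ=72°:   branch - wants cross < 0 → take C=(8.4710,-3.0991) (cross=-39.880)
θ=72°: ex = (C−B)/|BC| = (0.7235,-0.6903); ey = (0.6903,0.7235)
θ=72°: P = B + 3.03·ex + -0.66·ey = (2.9726,1.2350)
θ=101°: B = A + 4.00·(cos101°, sin101°) = (-0.7632, 3.9265)
θ=101°: |BD| = 12.4013
θ=101°: circle(B,10.00) ∩ circle(D,4.00): a=9.5874, h=2.8429
θ=101°:   candidates: C₊=(9.2310,3.5876) cross=35.256; C₋=(7.4308,-1.8057) cross=-35.256
θ=101°:   branch - wants cross < 0 → take C=(7.4308,-1.8057) (cross=-35.256)
θ=101°: ex = (C−B)/|BC| = (0.8194,-0.5732); ey = (0.5732,0.8194)
θ=101°: P = B + 3.03·ex + -0.66·ey = (1.3412,1.6488)
θ=321°: B = A + 4.00·(cos321°, sin321°) = (3.1086, -2.5173)
θ=321°: |BD| = 8.2832
θ=321°: circle(B,10.00) ∩ circle(D,4.00): a=9.2121, h=3.8906
θ=321°:   candidates: C₊=(10.7026,3.9889) cross=32.227; C₋=(13.0674,-3.4243) cross=-32.227
θ=321°:   branch - wants cross < 0 → take C=(13.0674,-3.4243) (cross=-32.227)
θ=321°: ex = (C−B)/|BC| = (0.9959,-0.0907); ey = (0.0907,0.9959)
θ=321°: P = B + 3.03·ex + -0.66·ey = (6.0662,-3.4494)

θ=14°: 6.28 -1.00
θ=72°: 2.97 1.24
θ=101°: 1.34 1.65
θ=321°: 6.07 -3.45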